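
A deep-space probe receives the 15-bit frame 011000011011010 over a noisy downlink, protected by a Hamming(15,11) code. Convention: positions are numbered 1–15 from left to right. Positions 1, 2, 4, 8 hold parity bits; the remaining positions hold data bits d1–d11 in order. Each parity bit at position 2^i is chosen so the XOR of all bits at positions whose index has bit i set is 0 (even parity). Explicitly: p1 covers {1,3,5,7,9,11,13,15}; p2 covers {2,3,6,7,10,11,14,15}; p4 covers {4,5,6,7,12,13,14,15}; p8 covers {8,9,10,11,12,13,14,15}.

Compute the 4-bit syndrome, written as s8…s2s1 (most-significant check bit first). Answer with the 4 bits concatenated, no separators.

s1 (pos 1,3,5,7,9,11,13,15): 0⊕1⊕0⊕0⊕1⊕1⊕0⊕0 = 1
s2 (pos 2,3,6,7,10,11,14,15): 1⊕1⊕0⊕0⊕0⊕1⊕1⊕0 = 0
s4 (pos 4,5,6,7,12,13,14,15): 0⊕0⊕0⊕0⊕1⊕0⊕1⊕0 = 0
s8 (pos 8,9,10,11,12,13,14,15): 1⊕1⊕0⊕1⊕1⊕0⊕1⊕0 = 1
Syndrome s8…s1 = 1001 → error at position 9.

1001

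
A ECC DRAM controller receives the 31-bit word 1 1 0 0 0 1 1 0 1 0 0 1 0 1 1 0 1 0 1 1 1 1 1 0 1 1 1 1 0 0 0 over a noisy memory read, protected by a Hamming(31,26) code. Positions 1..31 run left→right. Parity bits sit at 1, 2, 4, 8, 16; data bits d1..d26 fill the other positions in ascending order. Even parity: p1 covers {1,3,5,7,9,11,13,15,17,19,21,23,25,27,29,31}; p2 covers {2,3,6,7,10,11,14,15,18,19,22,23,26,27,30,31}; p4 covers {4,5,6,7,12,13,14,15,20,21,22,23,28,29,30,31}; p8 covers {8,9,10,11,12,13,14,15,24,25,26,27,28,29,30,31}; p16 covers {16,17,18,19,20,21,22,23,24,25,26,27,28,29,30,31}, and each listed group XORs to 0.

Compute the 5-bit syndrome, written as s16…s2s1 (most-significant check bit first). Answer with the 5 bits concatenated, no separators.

s1 (pos 1,3,5,7,9,11,13,15,17,19,21,23,25,27,29,31): 1⊕0⊕0⊕1⊕1⊕0⊕0⊕1⊕1⊕1⊕1⊕1⊕1⊕1⊕0⊕0 = 0
s2 (pos 2,3,6,7,10,11,14,15,18,19,22,23,26,27,30,31): 1⊕0⊕1⊕1⊕0⊕0⊕1⊕1⊕0⊕1⊕1⊕1⊕1⊕1⊕0⊕0 = 0
s4 (pos 4,5,6,7,12,13,14,15,20,21,22,23,28,29,30,31): 0⊕0⊕1⊕1⊕1⊕0⊕1⊕1⊕1⊕1⊕1⊕1⊕1⊕0⊕0⊕0 = 0
s8 (pos 8,9,10,11,12,13,14,15,24,25,26,27,28,29,30,31): 0⊕1⊕0⊕0⊕1⊕0⊕1⊕1⊕0⊕1⊕1⊕1⊕1⊕0⊕0⊕0 = 0
s16 (pos 16,17,18,19,20,21,22,23,24,25,26,27,28,29,30,31): 0⊕1⊕0⊕1⊕1⊕1⊕1⊕1⊕0⊕1⊕1⊕1⊕1⊕0⊕0⊕0 = 0
Syndrome s16…s1 = 00000 → no error.

00000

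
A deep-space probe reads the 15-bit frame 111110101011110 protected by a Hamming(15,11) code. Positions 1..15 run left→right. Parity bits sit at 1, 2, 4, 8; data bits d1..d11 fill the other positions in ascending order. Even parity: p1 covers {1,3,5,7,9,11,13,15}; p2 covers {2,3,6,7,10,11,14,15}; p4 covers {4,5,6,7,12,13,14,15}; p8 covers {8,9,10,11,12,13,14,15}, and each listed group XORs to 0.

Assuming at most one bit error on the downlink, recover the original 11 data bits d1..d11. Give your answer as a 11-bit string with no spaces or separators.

s1 (pos 1,3,5,7,9,11,13,15): 1⊕1⊕1⊕1⊕1⊕1⊕1⊕0 = 1
s2 (pos 2,3,6,7,10,11,14,15): 1⊕1⊕0⊕1⊕0⊕1⊕1⊕0 = 1
s4 (pos 4,5,6,7,12,13,14,15): 1⊕1⊕0⊕1⊕1⊕1⊕1⊕0 = 0
s8 (pos 8,9,10,11,12,13,14,15): 0⊕1⊕0⊕1⊕1⊕1⊕1⊕0 = 1
Syndrome s8…s1 = 1011 → error at position 11.
Flip position 11: 111110101011110 → 111110101001110
Read data bits from positions 3,5,6,7,9,10,11,12,13,14,15: 11011001110

11011001110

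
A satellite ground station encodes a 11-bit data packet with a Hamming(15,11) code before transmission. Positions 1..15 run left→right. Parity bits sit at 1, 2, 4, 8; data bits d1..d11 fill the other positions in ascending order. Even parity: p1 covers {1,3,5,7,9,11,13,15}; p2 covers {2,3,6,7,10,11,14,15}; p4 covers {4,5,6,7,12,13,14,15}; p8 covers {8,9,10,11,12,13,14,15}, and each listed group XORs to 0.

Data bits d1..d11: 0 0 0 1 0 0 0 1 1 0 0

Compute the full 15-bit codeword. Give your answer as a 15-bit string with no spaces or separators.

010100100001100

Place data at non-parity positions: p1 p2 0 p4 0 0 1 p8 0 0 0 1 1 0 0
p1 (pos 1,3,5,7,9,11,13,15): XOR of data positions = 0⊕0⊕1⊕0⊕0⊕1⊕0 = 0
p2 (pos 2,3,6,7,10,11,14,15): XOR of data positions = 0⊕0⊕1⊕0⊕0⊕0⊕0 = 1
p4 (pos 4,5,6,7,12,13,14,15): XOR of data positions = 0⊕0⊕1⊕1⊕1⊕0⊕0 = 1
p8 (pos 8,9,10,11,12,13,14,15): XOR of data positions = 0⊕0⊕0⊕1⊕1⊕0⊕0 = 0
Codeword: 010100100001100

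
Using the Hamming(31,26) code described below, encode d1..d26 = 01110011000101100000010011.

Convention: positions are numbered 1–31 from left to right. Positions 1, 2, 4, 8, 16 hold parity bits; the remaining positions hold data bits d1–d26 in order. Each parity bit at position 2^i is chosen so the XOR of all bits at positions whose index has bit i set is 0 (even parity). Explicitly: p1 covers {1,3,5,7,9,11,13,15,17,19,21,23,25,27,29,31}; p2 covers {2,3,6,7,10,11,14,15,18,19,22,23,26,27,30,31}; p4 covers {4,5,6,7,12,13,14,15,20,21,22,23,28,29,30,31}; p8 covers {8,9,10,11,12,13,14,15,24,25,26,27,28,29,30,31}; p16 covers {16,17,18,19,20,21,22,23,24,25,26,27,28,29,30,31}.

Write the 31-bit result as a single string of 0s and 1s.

Place data at non-parity positions: p1 p2 0 p4 1 1 1 p8 0 0 1 1 0 0 0 p16 1 0 1 1 0 0 0 0 0 0 1 0 0 1 1
p1 (pos 1,3,5,7,9,11,13,15,17,19,21,23,25,27,29,31): XOR of data positions = 0⊕1⊕1⊕0⊕1⊕0⊕0⊕1⊕1⊕0⊕0⊕0⊕1⊕0⊕1 = 1
p2 (pos 2,3,6,7,10,11,14,15,18,19,22,23,26,27,30,31): XOR of data positions = 0⊕1⊕1⊕0⊕1⊕0⊕0⊕0⊕1⊕0⊕0⊕0⊕1⊕1⊕1 = 1
p4 (pos 4,5,6,7,12,13,14,15,20,21,22,23,28,29,30,31): XOR of data positions = 1⊕1⊕1⊕1⊕0⊕0⊕0⊕1⊕0⊕0⊕0⊕0⊕0⊕1⊕1 = 1
p8 (pos 8,9,10,11,12,13,14,15,24,25,26,27,28,29,30,31): XOR of data positions = 0⊕0⊕1⊕1⊕0⊕0⊕0⊕0⊕0⊕0⊕1⊕0⊕0⊕1⊕1 = 1
p16 (pos 16,17,18,19,20,21,22,23,24,25,26,27,28,29,30,31): XOR of data positions = 1⊕0⊕1⊕1⊕0⊕0⊕0⊕0⊕0⊕0⊕1⊕0⊕0⊕1⊕1 = 0
Codeword: 1101111100110000101100000010011

1101111100110000101100000010011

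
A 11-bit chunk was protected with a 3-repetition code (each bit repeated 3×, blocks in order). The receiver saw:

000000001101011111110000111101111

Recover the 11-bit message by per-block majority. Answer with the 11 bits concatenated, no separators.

00011110111

Block 1 (000): 0 ones → 0
Block 2 (000): 0 ones → 0
Block 3 (001): 1 one → 0
Block 4 (101): 2 ones → 1
Block 5 (011): 2 ones → 1
Block 6 (111): 3 ones → 1
Block 7 (110): 2 ones → 1
Block 8 (000): 0 ones → 0
Block 9 (111): 3 ones → 1
Block 10 (101): 2 ones → 1
Block 11 (111): 3 ones → 1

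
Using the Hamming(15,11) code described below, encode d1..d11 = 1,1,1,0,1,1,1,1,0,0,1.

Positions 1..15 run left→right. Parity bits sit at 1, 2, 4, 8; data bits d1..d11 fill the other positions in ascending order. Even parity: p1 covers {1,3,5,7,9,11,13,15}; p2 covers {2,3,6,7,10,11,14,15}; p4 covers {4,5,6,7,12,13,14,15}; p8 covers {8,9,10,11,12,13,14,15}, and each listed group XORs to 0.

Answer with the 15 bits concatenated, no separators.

Place data at non-parity positions: p1 p2 1 p4 1 1 0 p8 1 1 1 1 0 0 1
p1 (pos 1,3,5,7,9,11,13,15): XOR of data positions = 1⊕1⊕0⊕1⊕1⊕0⊕1 = 1
p2 (pos 2,3,6,7,10,11,14,15): XOR of data positions = 1⊕1⊕0⊕1⊕1⊕0⊕1 = 1
p4 (pos 4,5,6,7,12,13,14,15): XOR of data positions = 1⊕1⊕0⊕1⊕0⊕0⊕1 = 0
p8 (pos 8,9,10,11,12,13,14,15): XOR of data positions = 1⊕1⊕1⊕1⊕0⊕0⊕1 = 1
Codeword: 111011011111001

111011011111001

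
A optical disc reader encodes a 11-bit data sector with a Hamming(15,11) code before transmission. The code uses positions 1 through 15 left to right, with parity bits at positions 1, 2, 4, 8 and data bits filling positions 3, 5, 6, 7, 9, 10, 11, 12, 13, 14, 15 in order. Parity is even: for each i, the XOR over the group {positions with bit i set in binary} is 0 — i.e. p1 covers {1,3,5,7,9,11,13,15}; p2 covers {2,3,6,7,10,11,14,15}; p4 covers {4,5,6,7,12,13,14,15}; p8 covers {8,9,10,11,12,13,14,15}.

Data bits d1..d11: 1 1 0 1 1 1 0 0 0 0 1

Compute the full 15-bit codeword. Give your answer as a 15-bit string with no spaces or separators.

Place data at non-parity positions: p1 p2 1 p4 1 0 1 p8 1 1 0 0 0 0 1
p1 (pos 1,3,5,7,9,11,13,15): XOR of data positions = 1⊕1⊕1⊕1⊕0⊕0⊕1 = 1
p2 (pos 2,3,6,7,10,11,14,15): XOR of data positions = 1⊕0⊕1⊕1⊕0⊕0⊕1 = 0
p4 (pos 4,5,6,7,12,13,14,15): XOR of data positions = 1⊕0⊕1⊕0⊕0⊕0⊕1 = 1
p8 (pos 8,9,10,11,12,13,14,15): XOR of data positions = 1⊕1⊕0⊕0⊕0⊕0⊕1 = 1
Codeword: 101110111100001

101110111100001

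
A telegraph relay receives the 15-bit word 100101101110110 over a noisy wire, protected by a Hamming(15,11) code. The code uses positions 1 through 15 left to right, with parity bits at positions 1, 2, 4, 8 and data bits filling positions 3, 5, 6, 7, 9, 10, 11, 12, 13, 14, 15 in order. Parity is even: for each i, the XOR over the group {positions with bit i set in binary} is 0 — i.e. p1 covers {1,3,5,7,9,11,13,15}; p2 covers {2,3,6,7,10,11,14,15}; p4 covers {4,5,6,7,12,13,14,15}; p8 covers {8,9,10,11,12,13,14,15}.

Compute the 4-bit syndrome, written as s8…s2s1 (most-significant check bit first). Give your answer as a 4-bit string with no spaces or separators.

s1 (pos 1,3,5,7,9,11,13,15): 1⊕0⊕0⊕1⊕1⊕1⊕1⊕0 = 1
s2 (pos 2,3,6,7,10,11,14,15): 0⊕0⊕1⊕1⊕1⊕1⊕1⊕0 = 1
s4 (pos 4,5,6,7,12,13,14,15): 1⊕0⊕1⊕1⊕0⊕1⊕1⊕0 = 1
s8 (pos 8,9,10,11,12,13,14,15): 0⊕1⊕1⊕1⊕0⊕1⊕1⊕0 = 1
Syndrome s8…s1 = 1111 → error at position 15.

1111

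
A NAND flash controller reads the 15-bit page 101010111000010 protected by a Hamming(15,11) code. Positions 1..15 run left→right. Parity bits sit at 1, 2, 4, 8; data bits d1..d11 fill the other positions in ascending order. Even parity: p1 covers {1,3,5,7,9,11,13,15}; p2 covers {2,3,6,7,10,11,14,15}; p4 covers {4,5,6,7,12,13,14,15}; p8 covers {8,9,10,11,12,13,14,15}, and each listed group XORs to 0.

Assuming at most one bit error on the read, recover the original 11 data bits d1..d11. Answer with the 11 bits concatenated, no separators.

11011000011

s1 (pos 1,3,5,7,9,11,13,15): 1⊕1⊕1⊕1⊕1⊕0⊕0⊕0 = 1
s2 (pos 2,3,6,7,10,11,14,15): 0⊕1⊕0⊕1⊕0⊕0⊕1⊕0 = 1
s4 (pos 4,5,6,7,12,13,14,15): 0⊕1⊕0⊕1⊕0⊕0⊕1⊕0 = 1
s8 (pos 8,9,10,11,12,13,14,15): 1⊕1⊕0⊕0⊕0⊕0⊕1⊕0 = 1
Syndrome s8…s1 = 1111 → error at position 15.
Flip position 15: 101010111000010 → 101010111000011
Read data bits from positions 3,5,6,7,9,10,11,12,13,14,15: 11011000011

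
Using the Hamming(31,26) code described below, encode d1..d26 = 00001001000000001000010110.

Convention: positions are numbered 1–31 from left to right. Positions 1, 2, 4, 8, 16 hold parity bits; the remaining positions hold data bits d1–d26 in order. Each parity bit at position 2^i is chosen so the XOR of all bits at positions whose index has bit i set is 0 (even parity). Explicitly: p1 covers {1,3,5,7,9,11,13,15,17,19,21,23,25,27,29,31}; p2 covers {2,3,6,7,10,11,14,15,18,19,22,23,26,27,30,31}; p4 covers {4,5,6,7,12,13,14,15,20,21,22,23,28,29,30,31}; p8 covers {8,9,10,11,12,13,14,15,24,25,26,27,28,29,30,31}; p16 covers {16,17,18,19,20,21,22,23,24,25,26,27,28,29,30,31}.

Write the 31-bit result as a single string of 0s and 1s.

1100000110010000000001000010110

Place data at non-parity positions: p1 p2 0 p4 0 0 0 p8 1 0 0 1 0 0 0 p16 0 0 0 0 0 1 0 0 0 0 1 0 1 1 0
p1 (pos 1,3,5,7,9,11,13,15,17,19,21,23,25,27,29,31): XOR of data positions = 0⊕0⊕0⊕1⊕0⊕0⊕0⊕0⊕0⊕0⊕0⊕0⊕1⊕1⊕0 = 1
p2 (pos 2,3,6,7,10,11,14,15,18,19,22,23,26,27,30,31): XOR of data positions = 0⊕0⊕0⊕0⊕0⊕0⊕0⊕0⊕0⊕1⊕0⊕0⊕1⊕1⊕0 = 1
p4 (pos 4,5,6,7,12,13,14,15,20,21,22,23,28,29,30,31): XOR of data positions = 0⊕0⊕0⊕1⊕0⊕0⊕0⊕0⊕0⊕1⊕0⊕0⊕1⊕1⊕0 = 0
p8 (pos 8,9,10,11,12,13,14,15,24,25,26,27,28,29,30,31): XOR of data positions = 1⊕0⊕0⊕1⊕0⊕0⊕0⊕0⊕0⊕0⊕1⊕0⊕1⊕1⊕0 = 1
p16 (pos 16,17,18,19,20,21,22,23,24,25,26,27,28,29,30,31): XOR of data positions = 0⊕0⊕0⊕0⊕0⊕1⊕0⊕0⊕0⊕0⊕1⊕0⊕1⊕1⊕0 = 0
Codeword: 1100000110010000000001000010110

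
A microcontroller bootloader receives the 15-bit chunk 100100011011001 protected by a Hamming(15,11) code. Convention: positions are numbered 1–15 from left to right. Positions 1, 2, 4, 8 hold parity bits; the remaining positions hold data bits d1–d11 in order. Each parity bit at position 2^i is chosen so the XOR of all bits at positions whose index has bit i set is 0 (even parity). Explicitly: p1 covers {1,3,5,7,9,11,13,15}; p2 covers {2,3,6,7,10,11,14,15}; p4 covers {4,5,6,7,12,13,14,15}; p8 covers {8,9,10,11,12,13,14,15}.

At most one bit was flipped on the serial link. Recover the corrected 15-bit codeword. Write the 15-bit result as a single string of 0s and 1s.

s1 (pos 1,3,5,7,9,11,13,15): 1⊕0⊕0⊕0⊕1⊕1⊕0⊕1 = 0
s2 (pos 2,3,6,7,10,11,14,15): 0⊕0⊕0⊕0⊕0⊕1⊕0⊕1 = 0
s4 (pos 4,5,6,7,12,13,14,15): 1⊕0⊕0⊕0⊕1⊕0⊕0⊕1 = 1
s8 (pos 8,9,10,11,12,13,14,15): 1⊕1⊕0⊕1⊕1⊕0⊕0⊕1 = 1
Syndrome s8…s1 = 1100 → error at position 12.
Flip position 12: 100100011011001 → 100100011010001

100100011010001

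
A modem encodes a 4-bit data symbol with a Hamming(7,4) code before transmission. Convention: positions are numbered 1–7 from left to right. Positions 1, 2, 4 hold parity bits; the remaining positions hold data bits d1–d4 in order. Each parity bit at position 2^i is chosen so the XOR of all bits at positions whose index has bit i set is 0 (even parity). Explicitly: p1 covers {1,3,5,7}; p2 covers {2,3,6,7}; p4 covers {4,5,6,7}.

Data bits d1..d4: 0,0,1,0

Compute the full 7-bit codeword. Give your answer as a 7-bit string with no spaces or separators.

0101010

Place data at non-parity positions: p1 p2 0 p4 0 1 0
p1 (pos 1,3,5,7): XOR of data positions = 0⊕0⊕0 = 0
p2 (pos 2,3,6,7): XOR of data positions = 0⊕1⊕0 = 1
p4 (pos 4,5,6,7): XOR of data positions = 0⊕1⊕0 = 1
Codeword: 0101010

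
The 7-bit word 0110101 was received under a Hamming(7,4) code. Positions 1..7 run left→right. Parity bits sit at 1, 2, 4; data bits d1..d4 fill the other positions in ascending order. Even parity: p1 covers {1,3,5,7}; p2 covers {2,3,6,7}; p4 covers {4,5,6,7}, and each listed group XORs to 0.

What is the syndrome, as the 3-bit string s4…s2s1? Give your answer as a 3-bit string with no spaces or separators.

011

s1 (pos 1,3,5,7): 0⊕1⊕1⊕1 = 1
s2 (pos 2,3,6,7): 1⊕1⊕0⊕1 = 1
s4 (pos 4,5,6,7): 0⊕1⊕0⊕1 = 0
Syndrome s4…s1 = 011 → error at position 3.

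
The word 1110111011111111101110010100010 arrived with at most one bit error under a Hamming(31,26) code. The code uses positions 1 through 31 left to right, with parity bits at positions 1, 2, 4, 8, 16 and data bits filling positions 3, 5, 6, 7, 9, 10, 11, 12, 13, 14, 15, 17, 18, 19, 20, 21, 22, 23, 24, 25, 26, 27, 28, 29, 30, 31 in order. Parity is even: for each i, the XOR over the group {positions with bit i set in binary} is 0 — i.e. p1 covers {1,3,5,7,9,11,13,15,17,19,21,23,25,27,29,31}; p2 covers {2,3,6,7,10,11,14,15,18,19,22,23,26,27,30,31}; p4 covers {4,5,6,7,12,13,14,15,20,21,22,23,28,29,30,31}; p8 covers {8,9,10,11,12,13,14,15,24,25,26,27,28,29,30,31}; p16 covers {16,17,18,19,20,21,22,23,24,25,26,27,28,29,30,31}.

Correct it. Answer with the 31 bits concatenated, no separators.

s1 (pos 1,3,5,7,9,11,13,15,17,19,21,23,25,27,29,31): 1⊕1⊕1⊕1⊕1⊕1⊕1⊕1⊕1⊕1⊕1⊕0⊕0⊕0⊕0⊕0 = 1
s2 (pos 2,3,6,7,10,11,14,15,18,19,22,23,26,27,30,31): 1⊕1⊕1⊕1⊕1⊕1⊕1⊕1⊕0⊕1⊕0⊕0⊕1⊕0⊕1⊕0 = 1
s4 (pos 4,5,6,7,12,13,14,15,20,21,22,23,28,29,30,31): 0⊕1⊕1⊕1⊕1⊕1⊕1⊕1⊕1⊕1⊕0⊕0⊕0⊕0⊕1⊕0 = 0
s8 (pos 8,9,10,11,12,13,14,15,24,25,26,27,28,29,30,31): 0⊕1⊕1⊕1⊕1⊕1⊕1⊕1⊕1⊕0⊕1⊕0⊕0⊕0⊕1⊕0 = 0
s16 (pos 16,17,18,19,20,21,22,23,24,25,26,27,28,29,30,31): 1⊕1⊕0⊕1⊕1⊕1⊕0⊕0⊕1⊕0⊕1⊕0⊕0⊕0⊕1⊕0 = 0
Syndrome s16…s1 = 00011 → error at position 3.
Flip position 3: 1110111011111111101110010100010 → 1100111011111111101110010100010

1100111011111111101110010100010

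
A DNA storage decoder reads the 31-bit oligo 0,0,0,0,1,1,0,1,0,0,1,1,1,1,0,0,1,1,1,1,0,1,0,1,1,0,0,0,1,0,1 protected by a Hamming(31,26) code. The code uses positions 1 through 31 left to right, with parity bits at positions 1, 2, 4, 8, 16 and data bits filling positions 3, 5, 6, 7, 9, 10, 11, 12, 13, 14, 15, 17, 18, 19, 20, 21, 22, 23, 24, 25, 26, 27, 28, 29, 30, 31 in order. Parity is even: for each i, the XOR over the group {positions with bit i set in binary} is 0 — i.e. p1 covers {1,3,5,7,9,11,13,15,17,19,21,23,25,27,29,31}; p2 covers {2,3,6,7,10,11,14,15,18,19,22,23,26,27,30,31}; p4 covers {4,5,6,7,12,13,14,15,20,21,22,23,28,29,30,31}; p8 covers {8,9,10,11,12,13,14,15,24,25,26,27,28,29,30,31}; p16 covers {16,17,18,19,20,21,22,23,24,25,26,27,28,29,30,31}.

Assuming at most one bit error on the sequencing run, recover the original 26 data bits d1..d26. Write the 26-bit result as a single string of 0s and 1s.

s1 (pos 1,3,5,7,9,11,13,15,17,19,21,23,25,27,29,31): 0⊕0⊕1⊕0⊕0⊕1⊕1⊕0⊕1⊕1⊕0⊕0⊕1⊕0⊕1⊕1 = 0
s2 (pos 2,3,6,7,10,11,14,15,18,19,22,23,26,27,30,31): 0⊕0⊕1⊕0⊕0⊕1⊕1⊕0⊕1⊕1⊕1⊕0⊕0⊕0⊕0⊕1 = 1
s4 (pos 4,5,6,7,12,13,14,15,20,21,22,23,28,29,30,31): 0⊕1⊕1⊕0⊕1⊕1⊕1⊕0⊕1⊕0⊕1⊕0⊕0⊕1⊕0⊕1 = 1
s8 (pos 8,9,10,11,12,13,14,15,24,25,26,27,28,29,30,31): 1⊕0⊕0⊕1⊕1⊕1⊕1⊕0⊕1⊕1⊕0⊕0⊕0⊕1⊕0⊕1 = 1
s16 (pos 16,17,18,19,20,21,22,23,24,25,26,27,28,29,30,31): 0⊕1⊕1⊕1⊕1⊕0⊕1⊕0⊕1⊕1⊕0⊕0⊕0⊕1⊕0⊕1 = 1
Syndrome s16…s1 = 11110 → error at position 30.
Flip position 30: 0000110100111100111101011000101 → 0000110100111100111101011000111
Read data bits from positions 3,5,6,7,9,10,11,12,13,14,15,17,18,19,20,21,22,23,24,25,26,27,28,29,30,31: 01100011110111101011000111

01100011110111101011000111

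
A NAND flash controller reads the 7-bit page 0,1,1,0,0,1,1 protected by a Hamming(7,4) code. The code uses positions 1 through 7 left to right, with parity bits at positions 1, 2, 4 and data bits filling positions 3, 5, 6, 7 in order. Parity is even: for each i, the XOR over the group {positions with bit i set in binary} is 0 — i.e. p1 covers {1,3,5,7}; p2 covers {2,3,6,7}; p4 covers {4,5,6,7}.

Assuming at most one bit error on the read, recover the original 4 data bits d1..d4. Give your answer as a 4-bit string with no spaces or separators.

1011

s1 (pos 1,3,5,7): 0⊕1⊕0⊕1 = 0
s2 (pos 2,3,6,7): 1⊕1⊕1⊕1 = 0
s4 (pos 4,5,6,7): 0⊕0⊕1⊕1 = 0
Syndrome s4…s1 = 000 → no error.
Read data bits from positions 3,5,6,7: 1011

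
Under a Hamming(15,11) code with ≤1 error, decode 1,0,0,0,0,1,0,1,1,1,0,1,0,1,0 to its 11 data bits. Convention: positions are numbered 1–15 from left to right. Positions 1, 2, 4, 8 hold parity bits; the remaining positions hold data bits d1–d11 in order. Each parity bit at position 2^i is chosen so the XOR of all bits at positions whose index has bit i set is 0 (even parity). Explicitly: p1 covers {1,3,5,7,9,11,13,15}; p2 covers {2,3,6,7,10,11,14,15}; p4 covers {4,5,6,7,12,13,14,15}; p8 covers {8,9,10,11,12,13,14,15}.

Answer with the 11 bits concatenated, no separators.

00101101000

s1 (pos 1,3,5,7,9,11,13,15): 1⊕0⊕0⊕0⊕1⊕0⊕0⊕0 = 0
s2 (pos 2,3,6,7,10,11,14,15): 0⊕0⊕1⊕0⊕1⊕0⊕1⊕0 = 1
s4 (pos 4,5,6,7,12,13,14,15): 0⊕0⊕1⊕0⊕1⊕0⊕1⊕0 = 1
s8 (pos 8,9,10,11,12,13,14,15): 1⊕1⊕1⊕0⊕1⊕0⊕1⊕0 = 1
Syndrome s8…s1 = 1110 → error at position 14.
Flip position 14: 100001011101010 → 100001011101000
Read data bits from positions 3,5,6,7,9,10,11,12,13,14,15: 00101101000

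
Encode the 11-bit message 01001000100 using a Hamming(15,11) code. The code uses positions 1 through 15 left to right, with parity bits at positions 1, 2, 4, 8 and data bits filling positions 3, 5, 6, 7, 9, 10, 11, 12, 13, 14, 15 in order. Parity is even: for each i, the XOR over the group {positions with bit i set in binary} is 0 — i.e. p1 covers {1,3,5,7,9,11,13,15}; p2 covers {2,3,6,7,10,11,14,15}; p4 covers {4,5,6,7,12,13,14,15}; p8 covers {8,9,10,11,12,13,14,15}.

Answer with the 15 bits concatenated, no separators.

100010001000100

Place data at non-parity positions: p1 p2 0 p4 1 0 0 p8 1 0 0 0 1 0 0
p1 (pos 1,3,5,7,9,11,13,15): XOR of data positions = 0⊕1⊕0⊕1⊕0⊕1⊕0 = 1
p2 (pos 2,3,6,7,10,11,14,15): XOR of data positions = 0⊕0⊕0⊕0⊕0⊕0⊕0 = 0
p4 (pos 4,5,6,7,12,13,14,15): XOR of data positions = 1⊕0⊕0⊕0⊕1⊕0⊕0 = 0
p8 (pos 8,9,10,11,12,13,14,15): XOR of data positions = 1⊕0⊕0⊕0⊕1⊕0⊕0 = 0
Codeword: 100010001000100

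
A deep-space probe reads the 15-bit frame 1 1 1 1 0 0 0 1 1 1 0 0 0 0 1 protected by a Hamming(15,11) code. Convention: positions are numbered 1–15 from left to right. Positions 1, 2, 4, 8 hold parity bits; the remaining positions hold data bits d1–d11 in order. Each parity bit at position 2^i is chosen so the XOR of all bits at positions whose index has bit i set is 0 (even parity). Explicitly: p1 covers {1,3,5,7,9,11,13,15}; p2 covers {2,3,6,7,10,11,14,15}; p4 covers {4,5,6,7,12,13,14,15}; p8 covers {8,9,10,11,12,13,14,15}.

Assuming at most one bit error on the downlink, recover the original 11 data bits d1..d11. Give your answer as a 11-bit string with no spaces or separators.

s1 (pos 1,3,5,7,9,11,13,15): 1⊕1⊕0⊕0⊕1⊕0⊕0⊕1 = 0
s2 (pos 2,3,6,7,10,11,14,15): 1⊕1⊕0⊕0⊕1⊕0⊕0⊕1 = 0
s4 (pos 4,5,6,7,12,13,14,15): 1⊕0⊕0⊕0⊕0⊕0⊕0⊕1 = 0
s8 (pos 8,9,10,11,12,13,14,15): 1⊕1⊕1⊕0⊕0⊕0⊕0⊕1 = 0
Syndrome s8…s1 = 0000 → no error.
Read data bits from positions 3,5,6,7,9,10,11,12,13,14,15: 10001100001

10001100001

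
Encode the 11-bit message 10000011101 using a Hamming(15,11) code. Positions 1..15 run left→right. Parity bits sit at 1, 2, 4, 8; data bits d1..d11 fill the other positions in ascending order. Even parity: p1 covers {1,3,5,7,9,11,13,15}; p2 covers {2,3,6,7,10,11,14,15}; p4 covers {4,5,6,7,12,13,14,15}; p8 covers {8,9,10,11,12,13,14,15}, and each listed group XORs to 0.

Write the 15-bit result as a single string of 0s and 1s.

Place data at non-parity positions: p1 p2 1 p4 0 0 0 p8 0 0 1 1 1 0 1
p1 (pos 1,3,5,7,9,11,13,15): XOR of data positions = 1⊕0⊕0⊕0⊕1⊕1⊕1 = 0
p2 (pos 2,3,6,7,10,11,14,15): XOR of data positions = 1⊕0⊕0⊕0⊕1⊕0⊕1 = 1
p4 (pos 4,5,6,7,12,13,14,15): XOR of data positions = 0⊕0⊕0⊕1⊕1⊕0⊕1 = 1
p8 (pos 8,9,10,11,12,13,14,15): XOR of data positions = 0⊕0⊕1⊕1⊕1⊕0⊕1 = 0
Codeword: 011100000011101

011100000011101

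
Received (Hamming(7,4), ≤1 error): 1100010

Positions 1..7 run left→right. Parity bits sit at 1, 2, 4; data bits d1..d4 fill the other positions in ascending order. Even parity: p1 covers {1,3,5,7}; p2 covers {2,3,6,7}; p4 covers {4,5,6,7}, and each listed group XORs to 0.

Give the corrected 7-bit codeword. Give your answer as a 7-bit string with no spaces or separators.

s1 (pos 1,3,5,7): 1⊕0⊕0⊕0 = 1
s2 (pos 2,3,6,7): 1⊕0⊕1⊕0 = 0
s4 (pos 4,5,6,7): 0⊕0⊕1⊕0 = 1
Syndrome s4…s1 = 101 → error at position 5.
Flip position 5: 1100010 → 1100110

1100110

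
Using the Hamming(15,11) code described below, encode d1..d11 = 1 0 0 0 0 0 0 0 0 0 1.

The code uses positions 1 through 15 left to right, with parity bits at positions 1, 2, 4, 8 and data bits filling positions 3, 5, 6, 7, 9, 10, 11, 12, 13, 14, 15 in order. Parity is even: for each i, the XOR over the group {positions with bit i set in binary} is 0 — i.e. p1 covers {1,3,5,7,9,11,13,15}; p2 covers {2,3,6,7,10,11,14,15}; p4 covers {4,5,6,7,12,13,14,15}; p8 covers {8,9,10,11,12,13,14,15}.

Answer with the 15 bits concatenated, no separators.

Place data at non-parity positions: p1 p2 1 p4 0 0 0 p8 0 0 0 0 0 0 1
p1 (pos 1,3,5,7,9,11,13,15): XOR of data positions = 1⊕0⊕0⊕0⊕0⊕0⊕1 = 0
p2 (pos 2,3,6,7,10,11,14,15): XOR of data positions = 1⊕0⊕0⊕0⊕0⊕0⊕1 = 0
p4 (pos 4,5,6,7,12,13,14,15): XOR of data positions = 0⊕0⊕0⊕0⊕0⊕0⊕1 = 1
p8 (pos 8,9,10,11,12,13,14,15): XOR of data positions = 0⊕0⊕0⊕0⊕0⊕0⊕1 = 1
Codeword: 001100010000001

001100010000001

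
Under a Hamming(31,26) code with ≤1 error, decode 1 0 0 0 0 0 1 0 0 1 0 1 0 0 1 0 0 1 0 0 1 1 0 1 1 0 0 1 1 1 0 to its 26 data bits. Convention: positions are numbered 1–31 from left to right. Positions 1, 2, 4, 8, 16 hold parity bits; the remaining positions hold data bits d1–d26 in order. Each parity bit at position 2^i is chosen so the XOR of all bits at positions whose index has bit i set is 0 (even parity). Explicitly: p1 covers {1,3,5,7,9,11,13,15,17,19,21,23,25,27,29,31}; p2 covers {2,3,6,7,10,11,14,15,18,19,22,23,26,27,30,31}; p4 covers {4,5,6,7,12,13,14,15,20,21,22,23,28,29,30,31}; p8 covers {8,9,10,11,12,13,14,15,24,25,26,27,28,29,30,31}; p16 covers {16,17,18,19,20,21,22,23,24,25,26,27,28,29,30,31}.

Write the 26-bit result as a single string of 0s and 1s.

s1 (pos 1,3,5,7,9,11,13,15,17,19,21,23,25,27,29,31): 1⊕0⊕0⊕1⊕0⊕0⊕0⊕1⊕0⊕0⊕1⊕0⊕1⊕0⊕1⊕0 = 0
s2 (pos 2,3,6,7,10,11,14,15,18,19,22,23,26,27,30,31): 0⊕0⊕0⊕1⊕1⊕0⊕0⊕1⊕1⊕0⊕1⊕0⊕0⊕0⊕1⊕0 = 0
s4 (pos 4,5,6,7,12,13,14,15,20,21,22,23,28,29,30,31): 0⊕0⊕0⊕1⊕1⊕0⊕0⊕1⊕0⊕1⊕1⊕0⊕1⊕1⊕1⊕0 = 0
s8 (pos 8,9,10,11,12,13,14,15,24,25,26,27,28,29,30,31): 0⊕0⊕1⊕0⊕1⊕0⊕0⊕1⊕1⊕1⊕0⊕0⊕1⊕1⊕1⊕0 = 0
s16 (pos 16,17,18,19,20,21,22,23,24,25,26,27,28,29,30,31): 0⊕0⊕1⊕0⊕0⊕1⊕1⊕0⊕1⊕1⊕0⊕0⊕1⊕1⊕1⊕0 = 0
Syndrome s16…s1 = 00000 → no error.
Read data bits from positions 3,5,6,7,9,10,11,12,13,14,15,17,18,19,20,21,22,23,24,25,26,27,28,29,30,31: 00010101001010011011001110

00010101001010011011001110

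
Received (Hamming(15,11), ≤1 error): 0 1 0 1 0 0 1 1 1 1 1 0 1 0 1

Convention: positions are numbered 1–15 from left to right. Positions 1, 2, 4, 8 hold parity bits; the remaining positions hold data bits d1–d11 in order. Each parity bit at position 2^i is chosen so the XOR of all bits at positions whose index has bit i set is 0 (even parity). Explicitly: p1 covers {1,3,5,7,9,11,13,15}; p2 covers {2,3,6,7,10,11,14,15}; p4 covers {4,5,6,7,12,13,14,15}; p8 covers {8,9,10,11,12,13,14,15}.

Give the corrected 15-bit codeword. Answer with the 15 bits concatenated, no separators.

011100111110101

s1 (pos 1,3,5,7,9,11,13,15): 0⊕0⊕0⊕1⊕1⊕1⊕1⊕1 = 1
s2 (pos 2,3,6,7,10,11,14,15): 1⊕0⊕0⊕1⊕1⊕1⊕0⊕1 = 1
s4 (pos 4,5,6,7,12,13,14,15): 1⊕0⊕0⊕1⊕0⊕1⊕0⊕1 = 0
s8 (pos 8,9,10,11,12,13,14,15): 1⊕1⊕1⊕1⊕0⊕1⊕0⊕1 = 0
Syndrome s8…s1 = 0011 → error at position 3.
Flip position 3: 010100111110101 → 011100111110101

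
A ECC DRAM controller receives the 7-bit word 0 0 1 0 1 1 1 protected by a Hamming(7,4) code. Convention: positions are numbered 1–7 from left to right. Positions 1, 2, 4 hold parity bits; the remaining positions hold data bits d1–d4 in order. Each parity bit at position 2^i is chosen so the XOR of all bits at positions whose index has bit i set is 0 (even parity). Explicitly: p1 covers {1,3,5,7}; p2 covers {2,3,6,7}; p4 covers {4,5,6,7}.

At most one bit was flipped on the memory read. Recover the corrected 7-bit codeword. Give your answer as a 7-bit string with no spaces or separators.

s1 (pos 1,3,5,7): 0⊕1⊕1⊕1 = 1
s2 (pos 2,3,6,7): 0⊕1⊕1⊕1 = 1
s4 (pos 4,5,6,7): 0⊕1⊕1⊕1 = 1
Syndrome s4…s1 = 111 → error at position 7.
Flip position 7: 0010111 → 0010110

0010110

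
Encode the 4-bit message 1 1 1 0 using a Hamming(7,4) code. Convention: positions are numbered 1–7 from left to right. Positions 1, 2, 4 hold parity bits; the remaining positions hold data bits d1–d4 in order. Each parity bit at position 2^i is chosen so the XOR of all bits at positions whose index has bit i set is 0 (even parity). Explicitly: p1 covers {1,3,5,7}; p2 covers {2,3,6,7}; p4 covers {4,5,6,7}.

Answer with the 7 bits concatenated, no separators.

0010110

Place data at non-parity positions: p1 p2 1 p4 1 1 0
p1 (pos 1,3,5,7): XOR of data positions = 1⊕1⊕0 = 0
p2 (pos 2,3,6,7): XOR of data positions = 1⊕1⊕0 = 0
p4 (pos 4,5,6,7): XOR of data positions = 1⊕1⊕0 = 0
Codeword: 0010110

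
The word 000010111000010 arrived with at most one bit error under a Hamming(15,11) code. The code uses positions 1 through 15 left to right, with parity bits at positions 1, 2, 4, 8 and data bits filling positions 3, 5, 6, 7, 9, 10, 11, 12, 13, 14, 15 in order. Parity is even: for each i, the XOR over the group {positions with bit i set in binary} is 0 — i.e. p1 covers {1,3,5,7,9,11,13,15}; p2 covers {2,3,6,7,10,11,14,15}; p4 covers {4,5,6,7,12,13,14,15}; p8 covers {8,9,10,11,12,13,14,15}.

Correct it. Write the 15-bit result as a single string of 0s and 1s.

000010111000110

s1 (pos 1,3,5,7,9,11,13,15): 0⊕0⊕1⊕1⊕1⊕0⊕0⊕0 = 1
s2 (pos 2,3,6,7,10,11,14,15): 0⊕0⊕0⊕1⊕0⊕0⊕1⊕0 = 0
s4 (pos 4,5,6,7,12,13,14,15): 0⊕1⊕0⊕1⊕0⊕0⊕1⊕0 = 1
s8 (pos 8,9,10,11,12,13,14,15): 1⊕1⊕0⊕0⊕0⊕0⊕1⊕0 = 1
Syndrome s8…s1 = 1101 → error at position 13.
Flip position 13: 000010111000010 → 000010111000110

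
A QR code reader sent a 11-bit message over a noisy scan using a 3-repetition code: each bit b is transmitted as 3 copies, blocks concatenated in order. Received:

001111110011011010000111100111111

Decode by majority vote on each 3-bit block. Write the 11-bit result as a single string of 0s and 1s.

01111001011

Block 1 (001): 1 one → 0
Block 2 (111): 3 ones → 1
Block 3 (110): 2 ones → 1
Block 4 (011): 2 ones → 1
Block 5 (011): 2 ones → 1
Block 6 (010): 1 one → 0
Block 7 (000): 0 ones → 0
Block 8 (111): 3 ones → 1
Block 9 (100): 1 one → 0
Block 10 (111): 3 ones → 1
Block 11 (111): 3 ones → 1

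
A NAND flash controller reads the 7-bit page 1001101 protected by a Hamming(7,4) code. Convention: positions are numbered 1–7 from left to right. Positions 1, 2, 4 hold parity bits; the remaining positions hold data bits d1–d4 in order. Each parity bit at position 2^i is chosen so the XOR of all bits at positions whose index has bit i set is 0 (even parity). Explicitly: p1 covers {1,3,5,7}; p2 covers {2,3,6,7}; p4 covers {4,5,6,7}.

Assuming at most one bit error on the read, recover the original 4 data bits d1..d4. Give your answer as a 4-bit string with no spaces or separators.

s1 (pos 1,3,5,7): 1⊕0⊕1⊕1 = 1
s2 (pos 2,3,6,7): 0⊕0⊕0⊕1 = 1
s4 (pos 4,5,6,7): 1⊕1⊕0⊕1 = 1
Syndrome s4…s1 = 111 → error at position 7.
Flip position 7: 1001101 → 1001100
Read data bits from positions 3,5,6,7: 0100

0100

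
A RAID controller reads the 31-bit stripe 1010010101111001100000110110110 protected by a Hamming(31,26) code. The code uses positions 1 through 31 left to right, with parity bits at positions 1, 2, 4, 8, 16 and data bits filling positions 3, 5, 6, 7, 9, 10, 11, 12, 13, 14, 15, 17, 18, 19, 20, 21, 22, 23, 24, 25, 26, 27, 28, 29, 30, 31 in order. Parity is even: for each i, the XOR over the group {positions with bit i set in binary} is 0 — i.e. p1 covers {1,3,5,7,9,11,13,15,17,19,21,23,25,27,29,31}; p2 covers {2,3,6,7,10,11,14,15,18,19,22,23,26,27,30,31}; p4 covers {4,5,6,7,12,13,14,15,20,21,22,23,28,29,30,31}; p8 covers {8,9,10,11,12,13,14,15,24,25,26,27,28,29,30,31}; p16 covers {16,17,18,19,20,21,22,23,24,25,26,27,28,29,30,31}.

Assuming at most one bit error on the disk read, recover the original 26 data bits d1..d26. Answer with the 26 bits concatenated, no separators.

10100111100100000110110110

s1 (pos 1,3,5,7,9,11,13,15,17,19,21,23,25,27,29,31): 1⊕1⊕0⊕0⊕0⊕1⊕1⊕0⊕1⊕0⊕0⊕1⊕0⊕1⊕1⊕0 = 0
s2 (pos 2,3,6,7,10,11,14,15,18,19,22,23,26,27,30,31): 0⊕1⊕1⊕0⊕1⊕1⊕0⊕0⊕0⊕0⊕0⊕1⊕1⊕1⊕1⊕0 = 0
s4 (pos 4,5,6,7,12,13,14,15,20,21,22,23,28,29,30,31): 0⊕0⊕1⊕0⊕1⊕1⊕0⊕0⊕0⊕0⊕0⊕1⊕0⊕1⊕1⊕0 = 0
s8 (pos 8,9,10,11,12,13,14,15,24,25,26,27,28,29,30,31): 1⊕0⊕1⊕1⊕1⊕1⊕0⊕0⊕1⊕0⊕1⊕1⊕0⊕1⊕1⊕0 = 0
s16 (pos 16,17,18,19,20,21,22,23,24,25,26,27,28,29,30,31): 1⊕1⊕0⊕0⊕0⊕0⊕0⊕1⊕1⊕0⊕1⊕1⊕0⊕1⊕1⊕0 = 0
Syndrome s16…s1 = 00000 → no error.
Read data bits from positions 3,5,6,7,9,10,11,12,13,14,15,17,18,19,20,21,22,23,24,25,26,27,28,29,30,31: 10100111100100000110110110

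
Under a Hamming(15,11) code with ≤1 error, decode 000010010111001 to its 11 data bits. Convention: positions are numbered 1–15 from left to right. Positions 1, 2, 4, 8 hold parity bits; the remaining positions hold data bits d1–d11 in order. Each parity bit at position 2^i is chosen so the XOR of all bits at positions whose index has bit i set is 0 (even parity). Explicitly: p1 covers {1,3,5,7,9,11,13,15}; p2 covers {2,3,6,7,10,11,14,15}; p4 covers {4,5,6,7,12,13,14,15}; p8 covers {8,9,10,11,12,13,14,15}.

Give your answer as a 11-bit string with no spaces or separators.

01000111000

s1 (pos 1,3,5,7,9,11,13,15): 0⊕0⊕1⊕0⊕0⊕1⊕0⊕1 = 1
s2 (pos 2,3,6,7,10,11,14,15): 0⊕0⊕0⊕0⊕1⊕1⊕0⊕1 = 1
s4 (pos 4,5,6,7,12,13,14,15): 0⊕1⊕0⊕0⊕1⊕0⊕0⊕1 = 1
s8 (pos 8,9,10,11,12,13,14,15): 1⊕0⊕1⊕1⊕1⊕0⊕0⊕1 = 1
Syndrome s8…s1 = 1111 → error at position 15.
Flip position 15: 000010010111001 → 000010010111000
Read data bits from positions 3,5,6,7,9,10,11,12,13,14,15: 01000111000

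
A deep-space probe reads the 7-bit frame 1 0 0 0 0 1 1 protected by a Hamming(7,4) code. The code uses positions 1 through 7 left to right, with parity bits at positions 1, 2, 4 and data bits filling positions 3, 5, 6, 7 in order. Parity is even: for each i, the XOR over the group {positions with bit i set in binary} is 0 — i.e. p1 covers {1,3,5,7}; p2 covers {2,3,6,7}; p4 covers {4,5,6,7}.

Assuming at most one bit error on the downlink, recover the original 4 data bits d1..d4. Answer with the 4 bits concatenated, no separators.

0011

s1 (pos 1,3,5,7): 1⊕0⊕0⊕1 = 0
s2 (pos 2,3,6,7): 0⊕0⊕1⊕1 = 0
s4 (pos 4,5,6,7): 0⊕0⊕1⊕1 = 0
Syndrome s4…s1 = 000 → no error.
Read data bits from positions 3,5,6,7: 0011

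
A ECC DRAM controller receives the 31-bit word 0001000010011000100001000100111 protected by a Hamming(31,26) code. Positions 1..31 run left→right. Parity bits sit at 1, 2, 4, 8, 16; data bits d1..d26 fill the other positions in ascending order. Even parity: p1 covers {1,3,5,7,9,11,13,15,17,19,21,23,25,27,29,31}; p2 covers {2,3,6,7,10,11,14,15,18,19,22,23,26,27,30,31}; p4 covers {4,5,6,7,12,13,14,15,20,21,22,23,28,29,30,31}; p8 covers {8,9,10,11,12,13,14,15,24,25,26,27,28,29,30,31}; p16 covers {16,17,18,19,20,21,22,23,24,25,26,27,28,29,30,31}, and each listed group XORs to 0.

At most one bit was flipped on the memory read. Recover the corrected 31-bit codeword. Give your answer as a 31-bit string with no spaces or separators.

s1 (pos 1,3,5,7,9,11,13,15,17,19,21,23,25,27,29,31): 0⊕0⊕0⊕0⊕1⊕0⊕1⊕0⊕1⊕0⊕0⊕0⊕0⊕0⊕1⊕1 = 1
s2 (pos 2,3,6,7,10,11,14,15,18,19,22,23,26,27,30,31): 0⊕0⊕0⊕0⊕0⊕0⊕0⊕0⊕0⊕0⊕1⊕0⊕1⊕0⊕1⊕1 = 0
s4 (pos 4,5,6,7,12,13,14,15,20,21,22,23,28,29,30,31): 1⊕0⊕0⊕0⊕1⊕1⊕0⊕0⊕0⊕0⊕1⊕0⊕0⊕1⊕1⊕1 = 1
s8 (pos 8,9,10,11,12,13,14,15,24,25,26,27,28,29,30,31): 0⊕1⊕0⊕0⊕1⊕1⊕0⊕0⊕0⊕0⊕1⊕0⊕0⊕1⊕1⊕1 = 1
s16 (pos 16,17,18,19,20,21,22,23,24,25,26,27,28,29,30,31): 0⊕1⊕0⊕0⊕0⊕0⊕1⊕0⊕0⊕0⊕1⊕0⊕0⊕1⊕1⊕1 = 0
Syndrome s16…s1 = 01101 → error at position 13.
Flip position 13: 0001000010011000100001000100111 → 0001000010010000100001000100111

0001000010010000100001000100111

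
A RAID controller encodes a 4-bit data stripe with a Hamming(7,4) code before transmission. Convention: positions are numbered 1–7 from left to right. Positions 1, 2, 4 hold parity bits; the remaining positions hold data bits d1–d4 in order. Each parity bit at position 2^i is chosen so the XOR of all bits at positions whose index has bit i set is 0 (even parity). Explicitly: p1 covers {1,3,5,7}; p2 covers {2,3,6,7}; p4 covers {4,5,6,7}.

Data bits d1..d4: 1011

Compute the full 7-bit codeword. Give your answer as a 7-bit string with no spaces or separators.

Place data at non-parity positions: p1 p2 1 p4 0 1 1
p1 (pos 1,3,5,7): XOR of data positions = 1⊕0⊕1 = 0
p2 (pos 2,3,6,7): XOR of data positions = 1⊕1⊕1 = 1
p4 (pos 4,5,6,7): XOR of data positions = 0⊕1⊕1 = 0
Codeword: 0110011

0110011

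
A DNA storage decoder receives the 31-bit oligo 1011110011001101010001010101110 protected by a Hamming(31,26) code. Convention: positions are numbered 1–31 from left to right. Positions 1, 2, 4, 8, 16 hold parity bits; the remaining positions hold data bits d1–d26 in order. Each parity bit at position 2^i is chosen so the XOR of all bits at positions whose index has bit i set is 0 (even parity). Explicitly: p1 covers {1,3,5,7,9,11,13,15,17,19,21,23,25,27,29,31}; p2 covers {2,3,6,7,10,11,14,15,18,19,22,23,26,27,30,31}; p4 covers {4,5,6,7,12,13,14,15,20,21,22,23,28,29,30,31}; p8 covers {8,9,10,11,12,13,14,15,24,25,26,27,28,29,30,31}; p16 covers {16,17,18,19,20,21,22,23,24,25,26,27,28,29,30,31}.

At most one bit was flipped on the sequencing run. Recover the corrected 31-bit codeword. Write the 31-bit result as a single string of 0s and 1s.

s1 (pos 1,3,5,7,9,11,13,15,17,19,21,23,25,27,29,31): 1⊕1⊕1⊕0⊕1⊕0⊕1⊕0⊕0⊕0⊕0⊕0⊕0⊕0⊕1⊕0 = 0
s2 (pos 2,3,6,7,10,11,14,15,18,19,22,23,26,27,30,31): 0⊕1⊕1⊕0⊕1⊕0⊕1⊕0⊕1⊕0⊕1⊕0⊕1⊕0⊕1⊕0 = 0
s4 (pos 4,5,6,7,12,13,14,15,20,21,22,23,28,29,30,31): 1⊕1⊕1⊕0⊕0⊕1⊕1⊕0⊕0⊕0⊕1⊕0⊕1⊕1⊕1⊕0 = 1
s8 (pos 8,9,10,11,12,13,14,15,24,25,26,27,28,29,30,31): 0⊕1⊕1⊕0⊕0⊕1⊕1⊕0⊕1⊕0⊕1⊕0⊕1⊕1⊕1⊕0 = 1
s16 (pos 16,17,18,19,20,21,22,23,24,25,26,27,28,29,30,31): 1⊕0⊕1⊕0⊕0⊕0⊕1⊕0⊕1⊕0⊕1⊕0⊕1⊕1⊕1⊕0 = 0
Syndrome s16…s1 = 01100 → error at position 12.
Flip position 12: 1011110011001101010001010101110 → 1011110011011101010001010101110

1011110011011101010001010101110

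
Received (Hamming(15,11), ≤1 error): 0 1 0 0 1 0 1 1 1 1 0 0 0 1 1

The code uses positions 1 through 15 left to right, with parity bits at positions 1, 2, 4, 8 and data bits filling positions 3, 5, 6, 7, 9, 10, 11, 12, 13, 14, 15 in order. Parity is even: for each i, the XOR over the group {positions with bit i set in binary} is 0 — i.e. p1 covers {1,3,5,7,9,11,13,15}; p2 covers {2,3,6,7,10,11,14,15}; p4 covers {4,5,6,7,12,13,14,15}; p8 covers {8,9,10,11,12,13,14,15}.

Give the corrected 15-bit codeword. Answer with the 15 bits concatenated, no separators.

010010111000011

s1 (pos 1,3,5,7,9,11,13,15): 0⊕0⊕1⊕1⊕1⊕0⊕0⊕1 = 0
s2 (pos 2,3,6,7,10,11,14,15): 1⊕0⊕0⊕1⊕1⊕0⊕1⊕1 = 1
s4 (pos 4,5,6,7,12,13,14,15): 0⊕1⊕0⊕1⊕0⊕0⊕1⊕1 = 0
s8 (pos 8,9,10,11,12,13,14,15): 1⊕1⊕1⊕0⊕0⊕0⊕1⊕1 = 1
Syndrome s8…s1 = 1010 → error at position 10.
Flip position 10: 010010111100011 → 010010111000011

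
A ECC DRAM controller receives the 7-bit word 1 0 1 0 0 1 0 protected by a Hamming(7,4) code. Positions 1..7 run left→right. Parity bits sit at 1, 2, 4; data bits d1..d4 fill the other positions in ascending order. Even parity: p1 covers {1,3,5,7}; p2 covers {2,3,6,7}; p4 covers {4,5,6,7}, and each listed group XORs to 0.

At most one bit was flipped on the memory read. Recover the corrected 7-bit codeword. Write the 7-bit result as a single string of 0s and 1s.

s1 (pos 1,3,5,7): 1⊕1⊕0⊕0 = 0
s2 (pos 2,3,6,7): 0⊕1⊕1⊕0 = 0
s4 (pos 4,5,6,7): 0⊕0⊕1⊕0 = 1
Syndrome s4…s1 = 100 → error at position 4.
Flip position 4: 1010010 → 1011010

1011010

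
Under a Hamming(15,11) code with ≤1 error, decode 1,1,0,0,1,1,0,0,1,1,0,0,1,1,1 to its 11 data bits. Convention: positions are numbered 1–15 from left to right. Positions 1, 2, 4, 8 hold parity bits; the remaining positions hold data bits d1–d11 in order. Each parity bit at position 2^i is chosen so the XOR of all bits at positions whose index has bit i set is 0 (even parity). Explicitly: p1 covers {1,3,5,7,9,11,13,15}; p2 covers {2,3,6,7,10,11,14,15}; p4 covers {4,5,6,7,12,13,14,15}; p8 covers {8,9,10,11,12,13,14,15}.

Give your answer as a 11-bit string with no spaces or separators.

01101100110

s1 (pos 1,3,5,7,9,11,13,15): 1⊕0⊕1⊕0⊕1⊕0⊕1⊕1 = 1
s2 (pos 2,3,6,7,10,11,14,15): 1⊕0⊕1⊕0⊕1⊕0⊕1⊕1 = 1
s4 (pos 4,5,6,7,12,13,14,15): 0⊕1⊕1⊕0⊕0⊕1⊕1⊕1 = 1
s8 (pos 8,9,10,11,12,13,14,15): 0⊕1⊕1⊕0⊕0⊕1⊕1⊕1 = 1
Syndrome s8…s1 = 1111 → error at position 15.
Flip position 15: 110011001100111 → 110011001100110
Read data bits from positions 3,5,6,7,9,10,11,12,13,14,15: 01101100110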